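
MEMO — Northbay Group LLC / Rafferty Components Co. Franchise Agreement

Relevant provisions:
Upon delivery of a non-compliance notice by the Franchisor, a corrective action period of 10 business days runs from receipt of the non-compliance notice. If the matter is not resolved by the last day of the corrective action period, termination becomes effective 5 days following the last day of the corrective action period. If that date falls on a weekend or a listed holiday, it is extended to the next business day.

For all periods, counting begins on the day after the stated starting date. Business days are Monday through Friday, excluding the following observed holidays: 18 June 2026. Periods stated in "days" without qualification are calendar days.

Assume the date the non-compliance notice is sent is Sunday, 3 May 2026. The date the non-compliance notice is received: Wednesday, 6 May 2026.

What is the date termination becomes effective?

25 May 2026

The last day of the corrective action period: counting 10 business days from Wednesday, 6 May 2026 (May 7, May 8, May 11, May 12, May 13, May 14, May 15, May 18, May 19, May 20, skipping weekends) reaches Wednesday, 20 May 2026.
Adding 5 calendar days to 20 May 2026 gives 25 May 2026, which is the date termination becomes effective. 25 May 2026 is a Monday and is not a listed holiday, so no roll-forward applies.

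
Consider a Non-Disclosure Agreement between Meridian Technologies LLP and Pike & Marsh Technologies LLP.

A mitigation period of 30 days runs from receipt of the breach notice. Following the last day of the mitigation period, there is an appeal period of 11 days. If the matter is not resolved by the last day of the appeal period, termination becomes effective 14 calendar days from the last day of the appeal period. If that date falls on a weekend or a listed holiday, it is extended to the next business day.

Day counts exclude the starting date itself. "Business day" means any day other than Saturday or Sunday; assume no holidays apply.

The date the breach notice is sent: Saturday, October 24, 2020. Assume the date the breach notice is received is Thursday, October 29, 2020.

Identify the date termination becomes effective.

December 23, 2020

Adding 30 calendar days to October 29, 2020 gives November 28, 2020, which is the last day of the mitigation period.
Adding 11 calendar days to November 28, 2020 gives December 9, 2020, which is the last day of the appeal period.
The date termination becomes effective: December 9, 2020 + 14 days = December 23, 2020. December 23, 2020 is a Wednesday, so no roll-forward applies.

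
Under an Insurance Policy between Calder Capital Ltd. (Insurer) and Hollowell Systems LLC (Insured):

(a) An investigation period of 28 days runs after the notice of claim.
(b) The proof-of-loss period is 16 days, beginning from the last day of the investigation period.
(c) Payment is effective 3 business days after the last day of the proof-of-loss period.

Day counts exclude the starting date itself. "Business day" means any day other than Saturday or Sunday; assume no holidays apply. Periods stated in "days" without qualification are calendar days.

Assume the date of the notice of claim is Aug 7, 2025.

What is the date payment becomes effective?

Sep 24, 2025

Adding 28 calendar days to Aug 7, 2025 gives Sep 4, 2025, which is the last day of the investigation period.
Adding 16 calendar days to Sep 4, 2025 gives Sep 20, 2025, which is the last day of the proof-of-loss period.
From Saturday, Sep 20, 2025, 3 business days (Sep 22, Sep 23, Sep 24, skipping weekends) brings us to Wednesday, Sep 24, 2025, which is the date payment becomes effective.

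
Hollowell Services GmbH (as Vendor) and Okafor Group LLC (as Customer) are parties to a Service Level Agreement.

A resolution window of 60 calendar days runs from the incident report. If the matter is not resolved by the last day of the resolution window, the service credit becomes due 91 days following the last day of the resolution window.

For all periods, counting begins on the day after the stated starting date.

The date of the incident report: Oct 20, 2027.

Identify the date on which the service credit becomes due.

Mar 19, 2028

The last day of the resolution window: Oct 20, 2027 + 60 days = Dec 19, 2027.
Adding 91 calendar days to Dec 19, 2027 gives Mar 19, 2028, which is the date on which the service credit becomes due.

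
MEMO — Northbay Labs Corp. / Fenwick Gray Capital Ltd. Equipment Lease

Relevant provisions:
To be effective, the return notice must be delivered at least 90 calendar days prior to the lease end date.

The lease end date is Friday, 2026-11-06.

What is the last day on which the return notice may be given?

2026-11-06 minus 90 days is 2026-08-08.

2026-08-08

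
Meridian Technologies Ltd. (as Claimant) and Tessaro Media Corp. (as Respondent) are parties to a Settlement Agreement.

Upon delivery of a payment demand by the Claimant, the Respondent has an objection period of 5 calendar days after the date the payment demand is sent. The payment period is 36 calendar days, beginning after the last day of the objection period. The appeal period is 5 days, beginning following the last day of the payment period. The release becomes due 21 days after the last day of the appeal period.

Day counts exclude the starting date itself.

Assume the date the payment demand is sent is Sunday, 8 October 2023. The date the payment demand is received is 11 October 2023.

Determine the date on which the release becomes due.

The last day of the objection period: 8 October 2023 + 5 days = 13 October 2023.
The last day of the payment period: 36 calendar days after 13 October 2023 is 18 November 2023.
Adding 5 calendar days to 18 November 2023 gives 23 November 2023, which is the last day of the appeal period.
Adding 21 calendar days to 23 November 2023 gives 14 December 2023, which is the date on which the release becomes due.

14 December 2023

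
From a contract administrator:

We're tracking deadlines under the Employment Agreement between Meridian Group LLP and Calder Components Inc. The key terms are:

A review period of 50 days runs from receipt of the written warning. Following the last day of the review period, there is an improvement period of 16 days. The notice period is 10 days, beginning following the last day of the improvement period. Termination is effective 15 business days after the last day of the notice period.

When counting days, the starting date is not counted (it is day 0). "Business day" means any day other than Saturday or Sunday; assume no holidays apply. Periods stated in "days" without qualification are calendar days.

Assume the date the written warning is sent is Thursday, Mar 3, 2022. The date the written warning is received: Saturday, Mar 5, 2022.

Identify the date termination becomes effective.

Jun 10, 2022

The last day of the review period: Mar 5, 2022 + 50 days = Apr 24, 2022.
Adding 16 calendar days to Apr 24, 2022 gives May 10, 2022, which is the last day of the improvement period.
The last day of the notice period: May 10, 2022 + 10 days = May 20, 2022.
From Friday, May 20, 2022, 15 business days (May 23, May 24, May 25, May 26, …, Jun 8, Jun 9, Jun 10, skipping weekends) brings us to Friday, Jun 10, 2022, which is the date termination becomes effective.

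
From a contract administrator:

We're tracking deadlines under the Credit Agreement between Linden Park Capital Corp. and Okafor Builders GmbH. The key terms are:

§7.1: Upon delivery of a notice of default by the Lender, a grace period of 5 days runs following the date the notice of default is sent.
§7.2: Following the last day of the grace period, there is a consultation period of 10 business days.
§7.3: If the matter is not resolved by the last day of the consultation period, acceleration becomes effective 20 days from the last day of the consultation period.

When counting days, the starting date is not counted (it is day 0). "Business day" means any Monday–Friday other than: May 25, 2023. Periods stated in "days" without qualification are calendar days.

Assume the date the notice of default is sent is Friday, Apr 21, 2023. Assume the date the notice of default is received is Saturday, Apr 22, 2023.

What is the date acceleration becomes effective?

The last day of the grace period: 5 calendar days after Apr 21, 2023 is Apr 26, 2023.
From Wednesday, Apr 26, 2023, 10 business days (Apr 27, Apr 28, May 1, May 2, May 3, May 4, May 5, May 8, May 9, May 10, skipping weekends) brings us to Wednesday, May 10, 2023, which is the last day of the consultation period.
The date acceleration becomes effective: May 10, 2023 + 20 days = May 30, 2023.

May 30, 2023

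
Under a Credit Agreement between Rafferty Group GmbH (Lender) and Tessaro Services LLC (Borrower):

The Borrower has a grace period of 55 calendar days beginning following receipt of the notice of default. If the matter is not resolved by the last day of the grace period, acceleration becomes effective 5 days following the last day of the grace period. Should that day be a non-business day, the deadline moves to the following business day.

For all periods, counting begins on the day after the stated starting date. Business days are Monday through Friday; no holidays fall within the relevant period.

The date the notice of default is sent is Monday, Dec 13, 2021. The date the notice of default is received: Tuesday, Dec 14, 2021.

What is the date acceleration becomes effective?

The last day of the grace period: Dec 14, 2021 + 55 days = Feb 7, 2022.
The date acceleration becomes effective: 5 calendar days after Feb 7, 2022 is Feb 12, 2022. That falls on a Saturday, so it rolls to the next business day, Monday, Feb 14, 2022.

Feb 14, 2022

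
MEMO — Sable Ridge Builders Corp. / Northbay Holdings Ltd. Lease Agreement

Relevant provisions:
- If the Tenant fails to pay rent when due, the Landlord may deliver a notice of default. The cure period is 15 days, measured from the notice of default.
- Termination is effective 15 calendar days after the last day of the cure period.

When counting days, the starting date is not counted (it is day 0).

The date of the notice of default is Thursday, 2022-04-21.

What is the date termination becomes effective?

The last day of the cure period: 15 calendar days after 2022-04-21 is 2022-05-06.
The date termination becomes effective: 2022-05-06 + 15 days = 2022-05-21.

2022-05-21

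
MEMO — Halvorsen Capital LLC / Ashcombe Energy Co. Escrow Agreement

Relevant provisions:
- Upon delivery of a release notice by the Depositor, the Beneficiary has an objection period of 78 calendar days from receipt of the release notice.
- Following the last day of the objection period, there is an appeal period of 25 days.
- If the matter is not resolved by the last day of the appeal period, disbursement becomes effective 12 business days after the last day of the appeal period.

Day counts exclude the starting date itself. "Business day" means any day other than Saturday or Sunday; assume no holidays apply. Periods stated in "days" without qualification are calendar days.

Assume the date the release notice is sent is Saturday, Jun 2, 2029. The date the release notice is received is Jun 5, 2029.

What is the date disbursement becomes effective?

The last day of the objection period: 78 calendar days after Jun 5, 2029 is Aug 22, 2029.
The last day of the appeal period: Aug 22, 2029 + 25 days = Sep 16, 2029.
The date disbursement becomes effective: counting 12 business days from Sunday, Sep 16, 2029 (Sep 17, Sep 18, Sep 19, Sep 20, …, Sep 28, Oct 1, Oct 2, skipping weekends) reaches Tuesday, Oct 2, 2029.

Oct 2, 2029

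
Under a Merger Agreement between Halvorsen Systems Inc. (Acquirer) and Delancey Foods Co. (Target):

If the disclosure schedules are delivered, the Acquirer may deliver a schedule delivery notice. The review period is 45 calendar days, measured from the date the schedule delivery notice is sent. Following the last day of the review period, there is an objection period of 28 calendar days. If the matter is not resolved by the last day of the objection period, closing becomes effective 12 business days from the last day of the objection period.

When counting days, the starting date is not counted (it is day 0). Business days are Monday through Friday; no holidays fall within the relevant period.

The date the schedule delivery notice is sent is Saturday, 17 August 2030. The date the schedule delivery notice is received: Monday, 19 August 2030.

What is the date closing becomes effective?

The last day of the review period: 17 August 2030 + 45 days = 1 October 2030.
The last day of the objection period: 1 October 2030 + 28 days = 29 October 2030.
The date closing becomes effective: counting 12 business days from Tuesday, 29 October 2030 (Oct 30, Oct 31, Nov 1, Nov 4, …, Nov 12, Nov 13, Nov 14, skipping weekends) reaches Thursday, 14 November 2030.

14 November 2030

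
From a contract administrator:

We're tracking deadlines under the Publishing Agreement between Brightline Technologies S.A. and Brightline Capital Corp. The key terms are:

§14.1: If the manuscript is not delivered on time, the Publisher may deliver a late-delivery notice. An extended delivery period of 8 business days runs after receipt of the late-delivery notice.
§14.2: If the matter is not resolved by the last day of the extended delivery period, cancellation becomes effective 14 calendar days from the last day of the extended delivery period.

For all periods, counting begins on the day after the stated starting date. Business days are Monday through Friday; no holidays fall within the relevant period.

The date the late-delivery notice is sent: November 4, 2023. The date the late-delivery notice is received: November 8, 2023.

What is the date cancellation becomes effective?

December 4, 2023

From Wednesday, November 8, 2023, 8 business days (Nov 9, Nov 10, Nov 13, Nov 14, Nov 15, Nov 16, Nov 17, Nov 20, skipping weekends) brings us to Monday, November 20, 2023, which is the last day of the extended delivery period.
The date cancellation becomes effective: 14 calendar days after November 20, 2023 is December 4, 2023.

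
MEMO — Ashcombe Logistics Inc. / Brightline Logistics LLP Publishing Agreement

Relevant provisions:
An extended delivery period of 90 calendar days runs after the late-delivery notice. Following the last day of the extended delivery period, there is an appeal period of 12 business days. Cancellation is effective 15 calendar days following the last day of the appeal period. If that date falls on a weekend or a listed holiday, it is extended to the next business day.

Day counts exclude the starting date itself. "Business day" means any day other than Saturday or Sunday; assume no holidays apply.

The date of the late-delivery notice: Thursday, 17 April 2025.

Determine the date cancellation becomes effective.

18 August 2025

The last day of the extended delivery period: 90 calendar days after 17 April 2025 is 16 July 2025.
The last day of the appeal period: counting 12 business days from Wednesday, 16 July 2025 (Jul 17, Jul 18, Jul 21, Jul 22, …, Jul 30, Jul 31, Aug 1, skipping weekends) reaches Friday, 1 August 2025.
The date cancellation becomes effective: 1 August 2025 + 15 days = 16 August 2025. That falls on a Saturday, so it rolls to the next business day, Monday, 18 August 2025.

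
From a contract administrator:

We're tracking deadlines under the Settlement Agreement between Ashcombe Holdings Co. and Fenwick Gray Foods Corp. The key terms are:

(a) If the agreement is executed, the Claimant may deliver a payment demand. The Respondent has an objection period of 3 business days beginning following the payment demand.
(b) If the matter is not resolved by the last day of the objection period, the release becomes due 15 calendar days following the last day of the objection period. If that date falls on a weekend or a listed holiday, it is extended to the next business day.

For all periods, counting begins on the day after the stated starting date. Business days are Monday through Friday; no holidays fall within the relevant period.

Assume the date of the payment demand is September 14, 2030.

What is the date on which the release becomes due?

October 3, 2030

The last day of the objection period: 3 business days after Saturday, September 14, 2030, skipping weekends — Sep 16, Sep 17, Sep 18 — lands on Wednesday, September 18, 2030.
The date on which the release becomes due: 15 calendar days after September 18, 2030 is October 3, 2030. October 3, 2030 is a Thursday, so no roll-forward applies.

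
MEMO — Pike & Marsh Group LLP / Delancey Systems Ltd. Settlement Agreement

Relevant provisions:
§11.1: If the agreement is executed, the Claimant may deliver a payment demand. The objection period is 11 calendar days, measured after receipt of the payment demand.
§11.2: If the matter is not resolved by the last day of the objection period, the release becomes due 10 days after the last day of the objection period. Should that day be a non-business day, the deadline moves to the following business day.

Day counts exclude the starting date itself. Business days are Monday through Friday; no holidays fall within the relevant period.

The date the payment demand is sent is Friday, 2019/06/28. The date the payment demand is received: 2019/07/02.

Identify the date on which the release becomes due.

Adding 11 calendar days to 2019/07/02 gives 2019/07/13, which is the last day of the objection period.
The date on which the release becomes due: 10 calendar days after 2019/07/13 is 2019/07/23. 2019/07/23 is a Tuesday, so no roll-forward applies.

2019/07/23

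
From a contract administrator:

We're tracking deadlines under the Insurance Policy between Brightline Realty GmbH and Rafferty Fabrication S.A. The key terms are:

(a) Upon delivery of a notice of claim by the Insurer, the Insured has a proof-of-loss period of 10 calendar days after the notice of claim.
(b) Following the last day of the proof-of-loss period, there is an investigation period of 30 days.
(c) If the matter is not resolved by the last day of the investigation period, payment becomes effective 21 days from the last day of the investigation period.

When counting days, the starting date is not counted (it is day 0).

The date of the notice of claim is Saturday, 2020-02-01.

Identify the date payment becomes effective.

The last day of the proof-of-loss period: 10 calendar days after 2020-02-01 is 2020-02-11.
The last day of the investigation period: 30 calendar days after 2020-02-11 is 2020-03-12.
The date payment becomes effective: 2020-03-12 + 21 days = 2020-04-02.

2020-04-02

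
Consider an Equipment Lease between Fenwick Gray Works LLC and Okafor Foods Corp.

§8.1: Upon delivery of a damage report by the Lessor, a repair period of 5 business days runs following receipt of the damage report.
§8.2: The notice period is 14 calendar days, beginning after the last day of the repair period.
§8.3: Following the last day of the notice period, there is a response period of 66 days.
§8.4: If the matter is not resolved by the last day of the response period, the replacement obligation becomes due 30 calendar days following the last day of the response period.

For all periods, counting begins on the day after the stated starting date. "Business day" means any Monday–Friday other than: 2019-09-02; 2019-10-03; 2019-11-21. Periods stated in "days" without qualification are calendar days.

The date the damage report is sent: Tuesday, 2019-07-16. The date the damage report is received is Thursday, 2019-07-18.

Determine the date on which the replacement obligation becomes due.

2019-11-12

From Thursday, 2019-07-18, 5 business days (Jul 19, Jul 22, Jul 23, Jul 24, Jul 25, skipping weekends) brings us to Thursday, 2019-07-25, which is the last day of the repair period.
The last day of the notice period: 14 calendar days after 2019-07-25 is 2019-08-08.
The last day of the response period: 2019-08-08 + 66 days = 2019-10-13.
Adding 30 calendar days to 2019-10-13 gives 2019-11-12, which is the date on which the replacement obligation becomes due.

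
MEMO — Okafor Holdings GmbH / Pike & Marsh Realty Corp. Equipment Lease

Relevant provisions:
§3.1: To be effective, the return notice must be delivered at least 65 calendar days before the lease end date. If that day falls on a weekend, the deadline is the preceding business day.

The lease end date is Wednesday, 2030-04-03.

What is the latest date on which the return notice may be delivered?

2030-01-28

2030-04-03 minus 65 days is 2030-01-28. That is a Monday, so no adjustment is needed.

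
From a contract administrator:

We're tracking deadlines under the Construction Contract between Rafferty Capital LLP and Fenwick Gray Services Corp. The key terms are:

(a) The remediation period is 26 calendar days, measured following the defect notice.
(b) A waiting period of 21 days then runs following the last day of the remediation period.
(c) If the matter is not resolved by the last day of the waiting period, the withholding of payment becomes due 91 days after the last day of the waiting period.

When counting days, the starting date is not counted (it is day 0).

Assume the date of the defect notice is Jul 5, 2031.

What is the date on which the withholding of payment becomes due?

Adding 26 calendar days to Jul 5, 2031 gives Jul 31, 2031, which is the last day of the remediation period.
Adding 21 calendar days to Jul 31, 2031 gives Aug 21, 2031, which is the last day of the waiting period.
The date on which the withholding of payment becomes due: Aug 21, 2031 + 91 days = Nov 20, 2031.

Nov 20, 2031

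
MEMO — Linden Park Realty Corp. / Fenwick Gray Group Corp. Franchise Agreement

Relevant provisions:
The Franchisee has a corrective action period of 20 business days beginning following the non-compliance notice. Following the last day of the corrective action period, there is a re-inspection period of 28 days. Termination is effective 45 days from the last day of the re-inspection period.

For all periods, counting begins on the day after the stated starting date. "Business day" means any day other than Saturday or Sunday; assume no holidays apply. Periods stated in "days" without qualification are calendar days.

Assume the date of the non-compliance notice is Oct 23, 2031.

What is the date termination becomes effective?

Feb 1, 2032

From Thursday, Oct 23, 2031, 20 business days (Oct 24, Oct 27, Oct 28, Oct 29, …, Nov 18, Nov 19, Nov 20, skipping weekends) brings us to Thursday, Nov 20, 2031, which is the last day of the corrective action period.
Adding 28 calendar days to Nov 20, 2031 gives Dec 18, 2031, which is the last day of the re-inspection period.
The date termination becomes effective: Dec 18, 2031 + 45 days = Feb 1, 2032.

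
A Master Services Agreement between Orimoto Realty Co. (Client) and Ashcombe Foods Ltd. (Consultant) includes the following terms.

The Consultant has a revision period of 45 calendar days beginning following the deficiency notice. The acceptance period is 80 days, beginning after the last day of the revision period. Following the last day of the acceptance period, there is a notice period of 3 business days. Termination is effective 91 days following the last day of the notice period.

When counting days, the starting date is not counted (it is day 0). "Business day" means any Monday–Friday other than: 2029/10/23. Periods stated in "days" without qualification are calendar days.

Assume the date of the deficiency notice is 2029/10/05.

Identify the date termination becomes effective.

The last day of the revision period: 2029/10/05 + 45 days = 2029/11/19.
Adding 80 calendar days to 2029/11/19 gives 2030/02/07, which is the last day of the acceptance period.
The last day of the notice period: counting 3 business days from Thursday, 2030/02/07 (Feb 8, Feb 11, Feb 12, skipping weekends) reaches Tuesday, 2030/02/12.
The date termination becomes effective: 2030/02/12 + 91 days = 2030/05/14.

2030/05/14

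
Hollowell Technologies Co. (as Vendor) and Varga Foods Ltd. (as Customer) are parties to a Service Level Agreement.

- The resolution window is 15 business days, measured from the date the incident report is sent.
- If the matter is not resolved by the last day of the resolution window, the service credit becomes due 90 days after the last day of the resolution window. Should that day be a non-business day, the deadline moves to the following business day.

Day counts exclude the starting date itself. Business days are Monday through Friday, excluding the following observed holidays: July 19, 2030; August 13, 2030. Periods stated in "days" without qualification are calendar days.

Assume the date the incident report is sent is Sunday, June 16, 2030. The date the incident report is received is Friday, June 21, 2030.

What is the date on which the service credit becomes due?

From Sunday, June 16, 2030, 15 business days (Jun 17, Jun 18, Jun 19, Jun 20, …, Jul 3, Jul 4, Jul 5, skipping weekends) brings us to Friday, July 5, 2030, which is the last day of the resolution window.
The date on which the service credit becomes due: 90 calendar days after July 5, 2030 is October 3, 2030. October 3, 2030 is a Thursday and is not a listed holiday, so no roll-forward applies.

October 3, 2030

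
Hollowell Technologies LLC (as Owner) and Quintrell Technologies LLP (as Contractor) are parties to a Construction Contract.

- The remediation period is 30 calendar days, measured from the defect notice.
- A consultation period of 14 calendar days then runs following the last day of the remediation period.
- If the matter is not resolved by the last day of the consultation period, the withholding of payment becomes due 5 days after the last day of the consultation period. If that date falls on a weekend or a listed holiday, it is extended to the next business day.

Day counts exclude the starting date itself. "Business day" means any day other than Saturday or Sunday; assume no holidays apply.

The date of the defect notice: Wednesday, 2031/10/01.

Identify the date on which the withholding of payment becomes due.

The last day of the remediation period: 2031/10/01 + 30 days = 2031/10/31.
The last day of the consultation period: 14 calendar days after 2031/10/31 is 2031/11/14.
The date on which the withholding of payment becomes due: 2031/11/14 + 5 days = 2031/11/19. 2031/11/19 is a Wednesday, so no roll-forward applies.

2031/11/19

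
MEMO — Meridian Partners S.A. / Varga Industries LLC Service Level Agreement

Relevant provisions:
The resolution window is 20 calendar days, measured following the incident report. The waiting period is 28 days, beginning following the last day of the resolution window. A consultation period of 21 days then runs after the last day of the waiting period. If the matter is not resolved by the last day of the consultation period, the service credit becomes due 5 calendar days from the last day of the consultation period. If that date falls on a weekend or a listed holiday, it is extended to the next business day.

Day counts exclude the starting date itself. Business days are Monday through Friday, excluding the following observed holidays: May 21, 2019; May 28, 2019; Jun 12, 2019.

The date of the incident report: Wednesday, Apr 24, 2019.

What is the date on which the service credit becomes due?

Jul 8, 2019

The last day of the resolution window: Apr 24, 2019 + 20 days = May 14, 2019.
Adding 28 calendar days to May 14, 2019 gives Jun 11, 2019, which is the last day of the waiting period.
The last day of the consultation period: 21 calendar days after Jun 11, 2019 is Jul 2, 2019.
The date on which the service credit becomes due: Jul 2, 2019 + 5 days = Jul 7, 2019. That falls on a Sunday, so it rolls to the next business day, Monday, Jul 8, 2019.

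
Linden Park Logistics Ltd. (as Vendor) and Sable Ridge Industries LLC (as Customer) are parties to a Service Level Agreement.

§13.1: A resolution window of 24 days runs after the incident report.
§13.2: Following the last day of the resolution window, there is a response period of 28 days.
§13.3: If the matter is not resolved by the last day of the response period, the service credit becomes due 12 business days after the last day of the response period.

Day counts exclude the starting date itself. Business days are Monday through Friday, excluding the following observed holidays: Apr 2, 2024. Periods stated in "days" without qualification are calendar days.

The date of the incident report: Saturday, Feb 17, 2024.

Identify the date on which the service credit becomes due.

Adding 24 calendar days to Feb 17, 2024 gives Mar 12, 2024, which is the last day of the resolution window.
Adding 28 calendar days to Mar 12, 2024 gives Apr 9, 2024, which is the last day of the response period.
From Tuesday, Apr 9, 2024, 12 business days (Apr 10, Apr 11, Apr 12, Apr 15, …, Apr 23, Apr 24, Apr 25, skipping weekends) brings us to Thursday, Apr 25, 2024, which is the date on which the service credit becomes due.

Apr 25, 2024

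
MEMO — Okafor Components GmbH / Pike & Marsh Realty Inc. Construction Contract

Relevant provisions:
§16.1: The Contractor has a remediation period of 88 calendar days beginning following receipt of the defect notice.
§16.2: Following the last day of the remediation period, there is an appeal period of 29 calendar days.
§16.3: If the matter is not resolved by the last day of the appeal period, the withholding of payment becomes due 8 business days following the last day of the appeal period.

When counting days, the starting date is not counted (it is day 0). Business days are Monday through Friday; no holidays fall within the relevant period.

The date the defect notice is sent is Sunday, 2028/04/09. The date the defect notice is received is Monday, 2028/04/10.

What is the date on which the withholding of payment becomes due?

The last day of the remediation period: 2028/04/10 + 88 days = 2028/07/07.
Adding 29 calendar days to 2028/07/07 gives 2028/08/05, which is the last day of the appeal period.
From Saturday, 2028/08/05, 8 business days (Aug 7, Aug 8, Aug 9, Aug 10, Aug 11, Aug 14, Aug 15, Aug 16, skipping weekends) brings us to Wednesday, 2028/08/16, which is the date on which the withholding of payment becomes due.

2028/08/16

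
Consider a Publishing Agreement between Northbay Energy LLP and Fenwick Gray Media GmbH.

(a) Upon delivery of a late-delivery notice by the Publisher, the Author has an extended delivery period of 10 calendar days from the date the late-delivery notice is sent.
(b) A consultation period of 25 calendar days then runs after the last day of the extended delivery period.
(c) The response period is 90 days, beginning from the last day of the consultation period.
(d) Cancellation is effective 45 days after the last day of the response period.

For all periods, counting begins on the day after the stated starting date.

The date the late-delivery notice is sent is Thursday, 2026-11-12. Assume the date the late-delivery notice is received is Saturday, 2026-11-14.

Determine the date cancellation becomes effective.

2027-05-01

The last day of the extended delivery period: 10 calendar days after 2026-11-12 is 2026-11-22.
Adding 25 calendar days to 2026-11-22 gives 2026-12-17, which is the last day of the consultation period.
The last day of the response period: 90 calendar days after 2026-12-17 is 2027-03-17.
The date cancellation becomes effective: 45 calendar days after 2027-03-17 is 2027-05-01.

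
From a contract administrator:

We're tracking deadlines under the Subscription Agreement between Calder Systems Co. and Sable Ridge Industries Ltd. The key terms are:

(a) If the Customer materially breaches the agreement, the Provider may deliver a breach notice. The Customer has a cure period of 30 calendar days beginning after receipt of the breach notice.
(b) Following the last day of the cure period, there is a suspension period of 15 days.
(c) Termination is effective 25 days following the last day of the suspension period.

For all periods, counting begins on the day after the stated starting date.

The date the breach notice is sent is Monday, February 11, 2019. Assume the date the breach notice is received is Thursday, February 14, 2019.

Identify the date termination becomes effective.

April 25, 2019

Adding 30 calendar days to February 14, 2019 gives March 16, 2019, which is the last day of the cure period.
The last day of the suspension period: March 16, 2019 + 15 days = March 31, 2019.
The date termination becomes effective: 25 calendar days after March 31, 2019 is April 25, 2019.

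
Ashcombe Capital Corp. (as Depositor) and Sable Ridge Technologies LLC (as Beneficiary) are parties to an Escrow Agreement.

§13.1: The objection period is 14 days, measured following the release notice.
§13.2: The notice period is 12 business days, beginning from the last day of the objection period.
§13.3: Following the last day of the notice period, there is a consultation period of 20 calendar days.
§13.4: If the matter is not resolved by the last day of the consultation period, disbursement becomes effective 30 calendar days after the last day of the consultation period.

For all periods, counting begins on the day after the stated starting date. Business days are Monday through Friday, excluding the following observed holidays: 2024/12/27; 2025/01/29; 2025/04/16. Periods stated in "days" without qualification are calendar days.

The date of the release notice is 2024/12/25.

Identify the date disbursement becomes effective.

The last day of the objection period: 14 calendar days after 2024/12/25 is 2025/01/08.
From Wednesday, 2025/01/08, 12 business days (Jan 9, Jan 10, Jan 13, Jan 14, …, Jan 22, Jan 23, Jan 24, skipping weekends) brings us to Friday, 2025/01/24, which is the last day of the notice period.
The last day of the consultation period: 2025/01/24 + 20 days = 2025/02/13.
The date disbursement becomes effective: 2025/02/13 + 30 days = 2025/03/15.

2025/03/15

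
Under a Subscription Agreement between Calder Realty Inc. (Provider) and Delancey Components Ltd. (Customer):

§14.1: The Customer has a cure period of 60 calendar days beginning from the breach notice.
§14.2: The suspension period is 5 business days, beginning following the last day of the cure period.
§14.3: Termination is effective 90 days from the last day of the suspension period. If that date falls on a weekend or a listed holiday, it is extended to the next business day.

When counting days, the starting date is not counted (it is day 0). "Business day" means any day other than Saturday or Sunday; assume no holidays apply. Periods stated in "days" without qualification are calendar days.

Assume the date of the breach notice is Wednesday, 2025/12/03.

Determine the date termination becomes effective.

The last day of the cure period: 60 calendar days after 2025/12/03 is 2026/02/01.
The last day of the suspension period: 5 business days after Sunday, 2026/02/01, skipping weekends — Feb 2, Feb 3, Feb 4, Feb 5, Feb 6 — lands on Friday, 2026/02/06.
The date termination becomes effective: 2026/02/06 + 90 days = 2026/05/07. 2026/05/07 is a Thursday, so no roll-forward applies.

2026/05/07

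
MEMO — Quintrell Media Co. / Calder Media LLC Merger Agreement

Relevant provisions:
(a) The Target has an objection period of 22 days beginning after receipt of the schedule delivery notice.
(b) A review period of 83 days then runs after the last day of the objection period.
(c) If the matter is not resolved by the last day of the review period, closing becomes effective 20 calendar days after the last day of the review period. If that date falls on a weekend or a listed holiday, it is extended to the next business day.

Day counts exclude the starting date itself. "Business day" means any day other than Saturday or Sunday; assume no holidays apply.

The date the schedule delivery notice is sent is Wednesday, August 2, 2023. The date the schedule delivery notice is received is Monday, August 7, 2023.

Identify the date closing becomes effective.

December 11, 2023

Adding 22 calendar days to August 7, 2023 gives August 29, 2023, which is the last day of the objection period.
The last day of the review period: 83 calendar days after August 29, 2023 is November 20, 2023.
The date closing becomes effective: November 20, 2023 + 20 days = December 10, 2023. That falls on a Sunday, so it rolls to the next business day, Monday, December 11, 2023.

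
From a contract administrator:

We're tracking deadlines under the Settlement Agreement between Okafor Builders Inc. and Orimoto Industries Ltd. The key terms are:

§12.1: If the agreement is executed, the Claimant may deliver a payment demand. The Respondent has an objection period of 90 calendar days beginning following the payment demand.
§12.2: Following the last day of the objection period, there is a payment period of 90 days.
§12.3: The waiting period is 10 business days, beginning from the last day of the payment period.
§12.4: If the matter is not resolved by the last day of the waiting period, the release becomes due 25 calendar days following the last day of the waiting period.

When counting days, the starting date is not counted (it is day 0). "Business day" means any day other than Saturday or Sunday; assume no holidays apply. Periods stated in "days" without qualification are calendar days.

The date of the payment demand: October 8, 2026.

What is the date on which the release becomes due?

The last day of the objection period: October 8, 2026 + 90 days = January 6, 2027.
Adding 90 calendar days to January 6, 2027 gives April 6, 2027, which is the last day of the payment period.
The last day of the waiting period: counting 10 business days from Tuesday, April 6, 2027 (Apr 7, Apr 8, Apr 9, Apr 12, Apr 13, Apr 14, Apr 15, Apr 16, Apr 19, Apr 20, skipping weekends) reaches Tuesday, April 20, 2027.
The date on which the release becomes due: 25 calendar days after April 20, 2027 is May 15, 2027.

May 15, 2027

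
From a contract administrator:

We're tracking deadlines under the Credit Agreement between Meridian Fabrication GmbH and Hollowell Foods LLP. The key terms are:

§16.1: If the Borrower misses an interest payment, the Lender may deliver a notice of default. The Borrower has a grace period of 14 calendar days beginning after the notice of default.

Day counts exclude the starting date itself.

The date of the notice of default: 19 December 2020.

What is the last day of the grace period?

2 January 2021

The last day of the grace period: 19 December 2020 + 14 days = 2 January 2021.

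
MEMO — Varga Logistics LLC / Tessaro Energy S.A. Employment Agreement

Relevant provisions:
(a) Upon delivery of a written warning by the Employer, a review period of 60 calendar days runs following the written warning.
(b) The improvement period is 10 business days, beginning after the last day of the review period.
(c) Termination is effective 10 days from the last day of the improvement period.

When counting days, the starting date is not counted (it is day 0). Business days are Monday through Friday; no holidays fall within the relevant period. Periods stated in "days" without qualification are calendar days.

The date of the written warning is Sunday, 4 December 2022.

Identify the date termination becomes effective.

26 February 2023

The last day of the review period: 4 December 2022 + 60 days = 2 February 2023.
From Thursday, 2 February 2023, 10 business days (Feb 3, Feb 6, Feb 7, Feb 8, Feb 9, Feb 10, Feb 13, Feb 14, Feb 15, Feb 16, skipping weekends) brings us to Thursday, 16 February 2023, which is the last day of the improvement period.
The date termination becomes effective: 16 February 2023 + 10 days = 26 February 2023.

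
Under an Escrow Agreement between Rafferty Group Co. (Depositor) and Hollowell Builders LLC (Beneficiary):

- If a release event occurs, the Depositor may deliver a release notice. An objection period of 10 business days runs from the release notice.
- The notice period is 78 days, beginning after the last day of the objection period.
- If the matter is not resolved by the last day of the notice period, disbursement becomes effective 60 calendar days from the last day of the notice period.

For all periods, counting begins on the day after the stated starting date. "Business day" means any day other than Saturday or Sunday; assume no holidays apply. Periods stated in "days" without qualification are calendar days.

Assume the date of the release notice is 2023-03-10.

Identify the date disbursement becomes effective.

2023-08-09

The last day of the objection period: counting 10 business days from Friday, 2023-03-10 (Mar 13, Mar 14, Mar 15, Mar 16, Mar 17, Mar 20, Mar 21, Mar 22, Mar 23, Mar 24, skipping weekends) reaches Friday, 2023-03-24.
The last day of the notice period: 78 calendar days after 2023-03-24 is 2023-06-10.
The date disbursement becomes effective: 2023-06-10 + 60 days = 2023-08-09.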